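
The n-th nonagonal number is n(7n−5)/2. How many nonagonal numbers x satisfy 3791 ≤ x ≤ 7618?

14

The n-th nonagonal number is n(7n−5)/2.
Smallest index with value ≥ 3791: n = 34 (giving 3961).
Largest index with value ≤ 7618: n = 47 (giving 7614).
Indices 34 through 47: 14 terms.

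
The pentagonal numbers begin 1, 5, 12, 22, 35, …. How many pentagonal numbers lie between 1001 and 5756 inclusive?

37

The n-th pentagonal number is n(3n−1)/2.
Smallest index with value ≥ 1001: n = 26 (giving 1001).
Largest index with value ≤ 5756: n = 62 (giving 5735).
Indices 26 through 62: 37 terms.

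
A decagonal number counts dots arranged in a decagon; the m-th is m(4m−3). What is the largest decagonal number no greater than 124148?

123376

Solve n(4n−3) ≤ 124148 for integer n.
n = 176 gives 123376 ≤ 124148, while n = 177 gives 124785 > 124148; so the answer is 123376.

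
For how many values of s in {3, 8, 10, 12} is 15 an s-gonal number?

s = 3: P(3, 5) = 15. ✓
s = 8: P(8, 2) = 8 and P(8, 3) = 21; 15 is not s-gonal.
s = 10: P(10, 2) = 10 and P(10, 3) = 27; 15 is not s-gonal.
s = 12: P(12, 2) = 12 and P(12, 3) = 33; 15 is not s-gonal.
Hits: s ∈ {3} → 1.

1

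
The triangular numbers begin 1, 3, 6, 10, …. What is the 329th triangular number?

329·330/2 = 108570/2 = 54285.

54285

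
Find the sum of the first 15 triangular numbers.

Σ i(i+1)/2 = (Σi² + Σi) / 2 over i = 1..15.
Σi = 120 and Σi² = 1240.
(1·1240 + 1·120) / 2 = 1360/2 = 680.

680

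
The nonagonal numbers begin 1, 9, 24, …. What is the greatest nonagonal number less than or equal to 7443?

Solve n(7n−5)/2 ≤ 7443 for integer n.
n = 46 gives 7291 ≤ 7443, while n = 47 gives 7614 > 7443; so the answer is 7291.

7291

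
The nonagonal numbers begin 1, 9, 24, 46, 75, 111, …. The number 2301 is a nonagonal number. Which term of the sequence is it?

Set n(7n−5)/2 = 2301, giving 7n² − 5n − 4602 = 0.
The discriminant is 25 + 56·2301 = 128881, and √128881 = 359.
So n = (5 + 359) / 14 = 364/14 = 26.

26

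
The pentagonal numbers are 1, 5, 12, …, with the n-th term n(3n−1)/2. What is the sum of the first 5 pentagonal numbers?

Σ i(3i−1)/2 = (3Σi² − Σi) / 2 over i = 1..5.
Σi = 15 and Σi² = 55.
(3·55 − 1·15) / 2 = 150/2 = 75.

75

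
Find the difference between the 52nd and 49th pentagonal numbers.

52·(3·52 − 1)/2 = 4030 and 49·(3·49 − 1)/2 = 3577.
Difference: 4030 − 3577 = 453.

453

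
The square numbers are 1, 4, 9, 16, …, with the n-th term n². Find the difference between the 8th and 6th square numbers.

28

8² = 64 and 6² = 36.
Difference: 64 − 36 = 28.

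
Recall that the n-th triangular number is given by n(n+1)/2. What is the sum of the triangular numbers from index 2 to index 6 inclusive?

55

Σ i(i+1)/2 = (Σi² + Σi) / 2 over i = 2..6.
Σi = 21 − 1 = 20 and Σi² = 91 − 1 = 90.
(1·90 + 1·20) / 2 = 110/2 = 55.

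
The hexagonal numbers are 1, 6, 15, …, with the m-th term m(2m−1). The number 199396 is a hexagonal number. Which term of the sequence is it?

Set n(2n−1) = 199396, giving 2n² − n − 199396 = 0.
The discriminant is 1 + 8·199396 = 1595169, and √1595169 = 1263.
So n = (1 + 1263) / 4 = 1264/4 = 316.
Check: 316·(2·316 − 1) = 199396. ✓

316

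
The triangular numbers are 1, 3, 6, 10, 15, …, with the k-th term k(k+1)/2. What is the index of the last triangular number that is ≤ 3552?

83

Solve n(n+1)/2 ≤ 3552 for integer n.
n = 83 gives 3486 ≤ 3552, while n = 84 gives 3570 > 3552; so the answer is index 83.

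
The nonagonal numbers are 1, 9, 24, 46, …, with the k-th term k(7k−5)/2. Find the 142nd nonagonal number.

70219

The 142nd nonagonal number is n(7n−5)/2 with n = 142.
142·(7·142 − 5)/2 = 142·989/2 = 70219.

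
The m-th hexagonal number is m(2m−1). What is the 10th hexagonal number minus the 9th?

Consecutive hexagonal numbers differ by 4n − 3: here 4·10 − 3 = 37.

37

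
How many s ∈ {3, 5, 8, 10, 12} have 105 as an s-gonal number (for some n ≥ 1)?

s = 3: P(3, 14) = 105. ✓
s = 5: P(5, 8) = 92 and P(5, 9) = 117; 105 is not s-gonal.
s = 8: P(8, 6) = 96 and P(8, 7) = 133; 105 is not s-gonal.
s = 10: P(10, 5) = 85 and P(10, 6) = 126; 105 is not s-gonal.
s = 12: P(12, 5) = 105. ✓
Hits: s ∈ {3, 12} → 2.

2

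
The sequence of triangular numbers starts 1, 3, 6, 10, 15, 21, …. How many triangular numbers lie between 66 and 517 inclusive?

21

The n-th triangular number is n(n+1)/2.
Smallest index with value ≥ 66: n = 11 (giving 66).
Largest index with value ≤ 517: n = 31 (giving 496).
Indices 11 through 31: 21 terms.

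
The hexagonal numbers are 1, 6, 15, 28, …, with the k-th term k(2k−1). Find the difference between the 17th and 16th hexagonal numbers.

65

Consecutive hexagonal numbers differ by 4n − 3: here 4·17 − 3 = 65.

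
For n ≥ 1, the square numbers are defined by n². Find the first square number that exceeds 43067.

Solve n² > 43067 for integer n.
The largest n with value ≤ 43067 is 207 (since 42849 ≤ 43067 < 43264), so the first above is n = 208, value 43264.

43264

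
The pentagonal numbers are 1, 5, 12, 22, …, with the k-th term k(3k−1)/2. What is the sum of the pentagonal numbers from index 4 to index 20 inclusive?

Σ i(3i−1)/2 = (3Σi² − Σi) / 2 over i = 4..20.
Σi = 210 − 6 = 204 and Σi² = 2870 − 14 = 2856.
(3·2856 − 1·204) / 2 = 8364/2 = 4182.

4182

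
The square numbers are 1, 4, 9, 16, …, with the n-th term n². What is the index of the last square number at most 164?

Solve n² ≤ 164 for integer n.
n = 12 gives 144 ≤ 164, while n = 13 gives 169 > 164; so the answer is index 12.

12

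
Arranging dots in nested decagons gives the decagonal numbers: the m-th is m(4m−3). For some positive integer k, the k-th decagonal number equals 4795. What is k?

35

Set n(4n−3) = 4795, giving 4n² − 3n − 4795 = 0.
The discriminant is 9 + 16·4795 = 76729, and √76729 = 277.
So n = (3 + 277) / 8 = 280/8 = 35.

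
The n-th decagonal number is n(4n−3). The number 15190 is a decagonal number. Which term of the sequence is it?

Set n(4n−3) = 15190, giving 4n² − 3n − 15190 = 0.
The discriminant is 9 + 16·15190 = 243049, and √243049 = 493.
So n = (3 + 493) / 8 = 496/8 = 62.
Check: 62·(4·62 − 3) = 15190. ✓

62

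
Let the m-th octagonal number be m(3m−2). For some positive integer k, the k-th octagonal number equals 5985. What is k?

Set n(3n−2) = 5985, giving 3n² − 2n − 5985 = 0.
The discriminant is 4 + 12·5985 = 71824, and √71824 = 268.
So n = (2 + 268) / 6 = 270/6 = 45.

45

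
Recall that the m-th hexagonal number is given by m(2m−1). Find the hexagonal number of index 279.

The 279th hexagonal number is n(2n−1) with n = 279.
279·(2·279 − 1) = 279·557 = 155403.

155403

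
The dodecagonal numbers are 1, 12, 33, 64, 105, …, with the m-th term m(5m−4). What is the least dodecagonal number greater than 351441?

Solve n(5n−4) > 351441 for integer n.
The largest n with value ≤ 351441 is 265 (since 350065 ≤ 351441 < 352716), so the first above is n = 266, value 352716.

352716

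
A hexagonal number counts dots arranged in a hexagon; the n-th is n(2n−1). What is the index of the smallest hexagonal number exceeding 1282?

Solve n(2n−1) > 1282 for integer n.
The largest n with value ≤ 1282 is 25 (since 1225 ≤ 1282 < 1326), so the first above is n = 26, value 1326.

26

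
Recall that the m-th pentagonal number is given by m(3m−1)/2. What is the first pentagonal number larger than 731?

Solve n(3n−1)/2 > 731 for integer n.
The largest n with value ≤ 731 is 22 (since 715 ≤ 731 < 782), so the first above is n = 23, value 782.

782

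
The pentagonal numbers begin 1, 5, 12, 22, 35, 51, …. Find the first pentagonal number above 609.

651

Solve n(3n−1)/2 > 609 for integer n.
The largest n with value ≤ 609 is 20 (since 590 ≤ 609 < 651), so the first above is n = 21, value 651.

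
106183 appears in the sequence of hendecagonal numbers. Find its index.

Set n(9n−7)/2 = 106183, giving 9n² − 7n − 212366 = 0.
So n = (7 + 2765) / 18 = 2772/18 = 154.

154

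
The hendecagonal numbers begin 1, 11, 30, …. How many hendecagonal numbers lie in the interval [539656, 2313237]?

371

The n-th hendecagonal number is n(9n−7)/2.
Smallest index with value ≥ 539656: n = 347 (giving 540626).
Largest index with value ≤ 2313237: n = 717 (giving 2310891).
Indices 347 through 717: 371 terms.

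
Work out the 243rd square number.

59049

The 243rd square number is n² with n = 243.
243² = 59049.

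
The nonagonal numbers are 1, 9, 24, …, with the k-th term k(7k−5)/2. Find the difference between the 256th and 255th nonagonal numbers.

Consecutive nonagonal numbers differ by 7n − 6: here 7·256 − 6 = 1786.

1786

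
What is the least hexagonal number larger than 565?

Solve n(2n−1) > 565 for integer n.
The largest n with value ≤ 565 is 17 (since 561 ≤ 565 < 630), so the first above is n = 18, value 630.

630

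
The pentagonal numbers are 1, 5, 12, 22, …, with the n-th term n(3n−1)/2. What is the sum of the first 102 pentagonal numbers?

Σ i(3i−1)/2 = (3Σi² − Σi) / 2 over i = 1..102.
Σi = 5253 and Σi² = 358955.
(3·358955 − 1·5253) / 2 = 1071612/2 = 535806.

535806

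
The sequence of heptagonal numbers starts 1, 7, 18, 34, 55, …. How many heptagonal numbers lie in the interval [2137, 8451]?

29

The n-th heptagonal number is n(5n−3)/2.
Smallest index with value ≥ 2137: n = 30 (giving 2205).
Largest index with value ≤ 8451: n = 58 (giving 8323).
Indices 30 through 58: 29 terms.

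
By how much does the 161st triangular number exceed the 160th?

161

Consecutive triangular numbers differ by n: T_{161} − T_{160} = 161.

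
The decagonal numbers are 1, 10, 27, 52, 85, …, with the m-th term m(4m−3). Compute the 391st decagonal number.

610351

391·(4·391 − 3) = 391·1561 = 610351.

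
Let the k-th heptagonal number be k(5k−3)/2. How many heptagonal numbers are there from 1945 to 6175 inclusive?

The n-th heptagonal number is n(5n−3)/2.
Smallest index with value ≥ 1945: n = 29 (giving 2059).
Largest index with value ≤ 6175: n = 50 (giving 6175).
Indices 29 through 50: 22 terms.

22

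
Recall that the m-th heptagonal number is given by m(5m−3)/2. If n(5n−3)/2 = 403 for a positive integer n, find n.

Set n(5n−3)/2 = 403, giving 5n² − 3n − 806 = 0.
The discriminant is 9 + 40·403 = 16129, and √16129 = 127.
So n = (3 + 127) / 10 = 130/10 = 13.

13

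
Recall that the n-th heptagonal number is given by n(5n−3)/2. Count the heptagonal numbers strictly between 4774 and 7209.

9

The n-th heptagonal number is n(5n−3)/2.
Smallest index with value > 4774: n = 45 (giving 4995).
Largest index with value < 7209: n = 53 (giving 6943).
Indices 45 through 53: 9 terms.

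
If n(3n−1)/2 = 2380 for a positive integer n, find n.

Set n(3n−1)/2 = 2380, giving 3n² − n − 4760 = 0.
The discriminant is 1 + 24·2380 = 57121, and √57121 = 239.
So n = (1 + 239) / 6 = 240/6 = 40.

40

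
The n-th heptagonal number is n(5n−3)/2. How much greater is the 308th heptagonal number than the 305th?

308·(5·308 − 3)/2 = 236698 and 305·(5·305 − 3)/2 = 232105.
Difference: 236698 − 232105 = 4593.

4593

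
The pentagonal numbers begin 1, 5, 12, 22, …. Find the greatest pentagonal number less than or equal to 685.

Solve n(3n−1)/2 ≤ 685 for integer n.
n = 21 gives 651 ≤ 685, while n = 22 gives 715 > 685; so the answer is 651.

651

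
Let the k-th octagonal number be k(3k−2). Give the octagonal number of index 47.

6533

The 47th octagonal number is n(3n−2) with n = 47.
47·(3·47 − 2) = 47·139 = 6533.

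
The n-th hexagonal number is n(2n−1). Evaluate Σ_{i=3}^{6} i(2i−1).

154

Σ i(2i−1) = 2Σi² − Σi over i = 3..6.
Σi = 21 − 3 = 18 and Σi² = 91 − 5 = 86.
2·86 − 1·18 = 154.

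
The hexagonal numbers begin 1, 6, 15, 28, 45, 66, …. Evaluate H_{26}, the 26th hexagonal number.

The 26th hexagonal number is n(2n−1) with n = 26.
26·(2·26 − 1) = 26·51 = 1326.

1326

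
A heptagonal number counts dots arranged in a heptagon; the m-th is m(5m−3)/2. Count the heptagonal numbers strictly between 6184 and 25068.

50

The n-th heptagonal number is n(5n−3)/2.
Smallest index with value > 6184: n = 51 (giving 6426).
Largest index with value < 25068: n = 100 (giving 24850).
Indices 51 through 100: 50 terms.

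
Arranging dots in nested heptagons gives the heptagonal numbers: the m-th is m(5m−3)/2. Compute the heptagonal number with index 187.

87142

187·(5·187 − 3)/2 = 187·932/2 = 187·466 = 87142.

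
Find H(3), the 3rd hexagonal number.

15

3·(2·3 − 1) = 3·5 = 15.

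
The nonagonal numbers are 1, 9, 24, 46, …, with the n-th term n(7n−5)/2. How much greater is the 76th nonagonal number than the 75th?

526

Consecutive nonagonal numbers differ by 7n − 6: here 7·76 − 6 = 526.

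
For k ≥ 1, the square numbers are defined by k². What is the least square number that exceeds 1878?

1936

Solve n² > 1878 for integer n.
The largest n with value ≤ 1878 is 43 (since 1849 ≤ 1878 < 1936), so the first above is n = 44, value 1936.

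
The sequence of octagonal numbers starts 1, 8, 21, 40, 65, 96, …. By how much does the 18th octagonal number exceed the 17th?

103

Consecutive octagonal numbers differ by 6n − 5: here 6·18 − 5 = 103.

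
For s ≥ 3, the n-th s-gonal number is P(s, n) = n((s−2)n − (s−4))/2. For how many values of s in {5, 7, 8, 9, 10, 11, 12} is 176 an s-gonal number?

2

s = 5: P(5, 11) = 176. ✓
s = 7: P(7, 8) = 148 and P(7, 9) = 189; 176 is not s-gonal.
s = 8: P(8, 8) = 176. ✓
s = 9: P(9, 7) = 154 and P(9, 8) = 204; 176 is not s-gonal.
s = 10: P(10, 7) = 175 and P(10, 8) = 232; 176 is not s-gonal.
s = 11: P(11, 6) = 141 and P(11, 7) = 196; 176 is not s-gonal.
s = 12: P(12, 6) = 156 and P(12, 7) = 217; 176 is not s-gonal.
Hits: s ∈ {5, 8} → 2.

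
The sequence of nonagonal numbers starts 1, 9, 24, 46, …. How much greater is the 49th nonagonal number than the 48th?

337

Consecutive nonagonal numbers differ by 7n − 6: here 7·49 − 6 = 337.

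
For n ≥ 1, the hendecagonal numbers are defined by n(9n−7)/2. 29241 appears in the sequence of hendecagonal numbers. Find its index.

Set n(9n−7)/2 = 29241, giving 9n² − 7n − 58482 = 0.
So n = (7 + 1451) / 18 = 1458/18 = 81.

81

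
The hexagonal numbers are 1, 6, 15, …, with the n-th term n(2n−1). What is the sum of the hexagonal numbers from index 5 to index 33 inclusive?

Σ i(2i−1) = 2Σi² − Σi over i = 5..33.
Σi = 561 − 10 = 551 and Σi² = 12529 − 30 = 12499.
2·12499 − 1·551 = 24447.

24447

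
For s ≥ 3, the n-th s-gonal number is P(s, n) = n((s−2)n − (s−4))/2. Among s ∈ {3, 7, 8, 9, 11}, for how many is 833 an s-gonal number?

s = 3: P(3, 40) = 820 and P(3, 41) = 861; 833 is not s-gonal.
s = 7: P(7, 18) = 783 and P(7, 19) = 874; 833 is not s-gonal.
s = 8: P(8, 17) = 833. ✓
s = 9: P(9, 15) = 750 and P(9, 16) = 856; 833 is not s-gonal.
s = 11: P(11, 14) = 833. ✓
Hits: s ∈ {8, 11} → 2.

2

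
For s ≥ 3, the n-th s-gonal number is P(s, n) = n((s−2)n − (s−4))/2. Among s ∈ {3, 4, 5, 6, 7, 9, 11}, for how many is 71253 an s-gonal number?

2

s = 3: P(3, 377) = 71253. ✓
s = 4: P(4, 266) = 70756 and P(4, 267) = 71289; 71253 is not s-gonal.
s = 5: P(5, 218) = 71177 and P(5, 219) = 71832; 71253 is not s-gonal.
s = 6: P(6, 189) = 71253. ✓
s = 7: P(7, 169) = 71149 and P(7, 170) = 71995; 71253 is not s-gonal.
s = 9: P(9, 143) = 71214 and P(9, 144) = 72216; 71253 is not s-gonal.
s = 11: P(11, 126) = 71001 and P(11, 127) = 72136; 71253 is not s-gonal.
Hits: s ∈ {3, 6} → 2.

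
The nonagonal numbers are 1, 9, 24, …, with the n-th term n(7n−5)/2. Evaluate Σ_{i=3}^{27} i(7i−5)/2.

Σ i(7i−5)/2 = (7Σi² − 5Σi) / 2 over i = 3..27.
Σi = 378 − 3 = 375 and Σi² = 6930 − 5 = 6925.
(7·6925 − 5·375) / 2 = 46600/2 = 23300.

23300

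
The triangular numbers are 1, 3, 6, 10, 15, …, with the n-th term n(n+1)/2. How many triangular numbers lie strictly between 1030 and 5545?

The n-th triangular number is n(n+1)/2.
Smallest index with value > 1030: n = 45 (giving 1035).
Largest index with value < 5545: n = 104 (giving 5460).
Indices 45 through 104: 60 terms.

60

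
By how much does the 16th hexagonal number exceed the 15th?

Consecutive hexagonal numbers differ by 4n − 3: here 4·16 − 3 = 61.

61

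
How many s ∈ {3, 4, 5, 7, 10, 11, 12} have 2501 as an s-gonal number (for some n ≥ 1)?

1

s = 3: P(3, 70) = 2485 and P(3, 71) = 2556; 2501 is not s-gonal.
s = 4: P(4, 50) = 2500 and P(4, 51) = 2601; 2501 is not s-gonal.
s = 5: P(5, 41) = 2501. ✓
s = 7: P(7, 31) = 2356 and P(7, 32) = 2512; 2501 is not s-gonal.
s = 10: P(10, 25) = 2425 and P(10, 26) = 2626; 2501 is not s-gonal.
s = 11: P(11, 23) = 2300 and P(11, 24) = 2508; 2501 is not s-gonal.
s = 12: P(12, 22) = 2332 and P(12, 23) = 2553; 2501 is not s-gonal.
Hits: s ∈ {5} → 1.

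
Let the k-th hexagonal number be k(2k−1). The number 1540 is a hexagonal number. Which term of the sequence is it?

28

Set n(2n−1) = 1540, giving 2n² − n − 1540 = 0.
The discriminant is 1 + 8·1540 = 12321, and √12321 = 111.
So n = (1 + 111) / 4 = 112/4 = 28.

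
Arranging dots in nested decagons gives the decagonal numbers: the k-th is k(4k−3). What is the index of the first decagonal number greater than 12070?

Solve n(4n−3) > 12070 for integer n.
The largest n with value ≤ 12070 is 55 (since 11935 ≤ 12070 < 12376), so the first above is n = 56, value 12376.

56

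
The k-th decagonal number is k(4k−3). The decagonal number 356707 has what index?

Set n(4n−3) = 356707, giving 4n² − 3n − 356707 = 0.
The discriminant is 9 + 16·356707 = 5707321, and √5707321 = 2389.
So n = (3 + 2389) / 8 = 2392/8 = 299.
Check: 299·(4·299 − 3) = 356707. ✓

299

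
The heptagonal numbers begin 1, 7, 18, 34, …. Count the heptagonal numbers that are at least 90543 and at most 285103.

148

The n-th heptagonal number is n(5n−3)/2.
Smallest index with value ≥ 90543: n = 191 (giving 90916).
Largest index with value ≤ 285103: n = 338 (giving 285103).
Indices 191 through 338: 148 terms.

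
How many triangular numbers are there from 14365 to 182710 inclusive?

The n-th triangular number is n(n+1)/2.
Smallest index with value ≥ 14365: n = 169 (giving 14365).
Largest index with value ≤ 182710: n = 604 (giving 182710).
Indices 169 through 604: 436 terms.

436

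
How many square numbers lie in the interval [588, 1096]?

9

The n-th square number is n².
Smallest index with value ≥ 588: n = 25 (giving 625).
Largest index with value ≤ 1096: n = 33 (giving 1089).
Indices 25 through 33: 9 terms.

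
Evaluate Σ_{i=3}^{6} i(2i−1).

Σ i(2i−1) = 2Σi² − Σi over i = 3..6.
Σi = 21 − 3 = 18 and Σi² = 91 − 5 = 86.
2·86 − 1·18 = 154.

154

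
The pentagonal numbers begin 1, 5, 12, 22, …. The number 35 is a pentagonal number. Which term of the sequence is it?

Set n(3n−1)/2 = 35, giving 3n² − n − 70 = 0.
So n = (1 + 29) / 6 = 30/6 = 5.

5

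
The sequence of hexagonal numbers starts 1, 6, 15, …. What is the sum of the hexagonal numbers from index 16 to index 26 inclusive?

Σ i(2i−1) = 2Σi² − Σi over i = 16..26.
Σi = 351 − 120 = 231 and Σi² = 6201 − 1240 = 4961.
2·4961 − 1·231 = 9691.

9691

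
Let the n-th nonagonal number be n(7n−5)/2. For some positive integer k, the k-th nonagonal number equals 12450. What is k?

Set n(7n−5)/2 = 12450, giving 7n² − 5n − 24900 = 0.
The discriminant is 25 + 56·12450 = 697225, and √697225 = 835.
So n = (5 + 835) / 14 = 840/14 = 60.

60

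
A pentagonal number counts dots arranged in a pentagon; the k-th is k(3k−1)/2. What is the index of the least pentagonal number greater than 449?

18

Solve n(3n−1)/2 > 449 for integer n.
The largest n with value ≤ 449 is 17 (since 425 ≤ 449 < 477), so the first above is n = 18, value 477.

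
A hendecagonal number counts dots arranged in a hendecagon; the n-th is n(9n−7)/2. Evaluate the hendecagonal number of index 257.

296321

The 257th hendecagonal number is n(9n−7)/2 with n = 257.
257·(9·257 − 7)/2 = 257·2306/2 = 257·1153 = 296321.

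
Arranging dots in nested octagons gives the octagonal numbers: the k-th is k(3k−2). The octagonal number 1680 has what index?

Set n(3n−2) = 1680, giving 3n² − 2n − 1680 = 0.
The discriminant is 4 + 12·1680 = 20164, and √20164 = 142.
So n = (2 + 142) / 6 = 144/6 = 24.
Check: 24·(3·24 − 2) = 1680. ✓

24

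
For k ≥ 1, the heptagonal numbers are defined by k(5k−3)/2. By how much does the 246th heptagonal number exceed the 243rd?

3663

246·(5·246 − 3)/2 = 150921 and 243·(5·243 − 3)/2 = 147258.
Difference: 150921 − 147258 = 3663.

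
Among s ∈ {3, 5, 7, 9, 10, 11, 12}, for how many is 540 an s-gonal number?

s = 3: P(3, 32) = 528 and P(3, 33) = 561; 540 is not s-gonal.
s = 5: P(5, 19) = 532 and P(5, 20) = 590; 540 is not s-gonal.
s = 7: P(7, 15) = 540. ✓
s = 9: P(9, 12) = 474 and P(9, 13) = 559; 540 is not s-gonal.
s = 10: P(10, 12) = 540. ✓
s = 11: P(11, 11) = 506 and P(11, 12) = 606; 540 is not s-gonal.
s = 12: P(12, 10) = 460 and P(12, 11) = 561; 540 is not s-gonal.
Hits: s ∈ {7, 10} → 2.

2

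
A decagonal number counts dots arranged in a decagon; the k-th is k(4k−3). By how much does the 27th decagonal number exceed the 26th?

209

Consecutive decagonal numbers differ by 8n − 7: here 8·27 − 7 = 209.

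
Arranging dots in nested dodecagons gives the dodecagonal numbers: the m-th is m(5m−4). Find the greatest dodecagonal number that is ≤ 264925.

263580

Solve n(5n−4) ≤ 264925 for integer n.
n = 230 gives 263580 ≤ 264925, while n = 231 gives 265881 > 264925; so the answer is 263580.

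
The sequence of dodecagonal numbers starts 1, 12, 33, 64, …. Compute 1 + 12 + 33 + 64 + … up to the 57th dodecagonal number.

Σ i(5i−4) = 5Σi² − 4Σi over i = 1..57.
Σi = 1653 and Σi² = 63365.
5·63365 − 4·1653 = 310213.

310213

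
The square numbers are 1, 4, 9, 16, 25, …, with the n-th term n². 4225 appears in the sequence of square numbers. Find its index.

We need n² = 4225, so n = √4225 = 65.
Check: 65² = 4225. ✓

65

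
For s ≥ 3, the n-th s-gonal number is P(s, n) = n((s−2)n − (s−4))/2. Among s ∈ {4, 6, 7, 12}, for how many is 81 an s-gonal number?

2

s = 4: P(4, 9) = 81. ✓
s = 6: P(6, 6) = 66 and P(6, 7) = 91; 81 is not s-gonal.
s = 7: P(7, 6) = 81. ✓
s = 12: P(12, 4) = 64 and P(12, 5) = 105; 81 is not s-gonal.
Hits: s ∈ {4, 7} → 2.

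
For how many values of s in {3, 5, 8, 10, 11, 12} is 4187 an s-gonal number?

1

s = 3: P(3, 91) = 4186 and P(3, 92) = 4278; 4187 is not s-gonal.
s = 5: P(5, 53) = 4187. ✓
s = 8: P(8, 37) = 4033 and P(8, 38) = 4256; 4187 is not s-gonal.
s = 10: P(10, 32) = 4000 and P(10, 33) = 4257; 4187 is not s-gonal.
s = 11: P(11, 30) = 3945 and P(11, 31) = 4216; 4187 is not s-gonal.
s = 12: P(12, 29) = 4089 and P(12, 30) = 4380; 4187 is not s-gonal.
Hits: s ∈ {5} → 1.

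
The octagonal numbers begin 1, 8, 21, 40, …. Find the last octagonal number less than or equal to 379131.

Solve n(3n−2) ≤ 379131 for integer n.
n = 355 gives 377365 ≤ 379131, while n = 356 gives 379496 > 379131; so the answer is 377365.

377365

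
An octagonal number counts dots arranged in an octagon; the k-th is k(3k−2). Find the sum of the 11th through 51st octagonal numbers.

Σ i(3i−2) = 3Σi² − 2Σi over i = 11..51.
Σi = 1326 − 55 = 1271 and Σi² = 45526 − 385 = 45141.
3·45141 − 2·1271 = 132881.

132881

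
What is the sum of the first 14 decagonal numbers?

Σ i(4i−3) = 4Σi² − 3Σi over i = 1..14.
Σi = 105 and Σi² = 1015.
4·1015 − 3·105 = 3745.

3745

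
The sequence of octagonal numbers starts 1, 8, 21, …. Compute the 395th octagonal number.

The 395th octagonal number is n(3n−2) with n = 395.
395·(3·395 − 2) = 395·1183 = 467285.

467285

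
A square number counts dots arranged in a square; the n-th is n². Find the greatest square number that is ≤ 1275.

1225

Solve n² ≤ 1275 for integer n.
n = 35 gives 1225 ≤ 1275, while n = 36 gives 1296 > 1275; so the answer is 1225.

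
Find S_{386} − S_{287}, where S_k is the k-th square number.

386² = 148996 and 287² = 82369.
Difference: 148996 − 82369 = 66627.

66627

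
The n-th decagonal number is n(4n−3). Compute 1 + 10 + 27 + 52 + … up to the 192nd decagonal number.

9455456

Σ i(4i−3) = 4Σi² − 3Σi over i = 1..192.
Σi = 18528 and Σi² = 2377760.
4·2377760 − 3·18528 = 9455456.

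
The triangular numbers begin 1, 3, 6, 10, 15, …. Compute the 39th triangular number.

The 39th triangular number is n(n+1)/2 with n = 39.
39·40/2 = 1560/2 = 780.

780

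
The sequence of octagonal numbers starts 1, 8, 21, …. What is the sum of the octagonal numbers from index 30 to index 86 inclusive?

Σ i(3i−2) = 3Σi² − 2Σi over i = 30..86.
Σi = 3741 − 435 = 3306 and Σi² = 215731 − 8555 = 207176.
3·207176 − 2·3306 = 614916.

614916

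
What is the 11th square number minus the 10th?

21

n² − (n−1)² = 2n − 1, so 11² − 10² = 2·11 − 1 = 21.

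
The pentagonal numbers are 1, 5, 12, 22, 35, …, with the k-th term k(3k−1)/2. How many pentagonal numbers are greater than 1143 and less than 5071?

31

The n-th pentagonal number is n(3n−1)/2.
Smallest index with value > 1143: n = 28 (giving 1162).
Largest index with value < 5071: n = 58 (giving 5017).
Indices 28 through 58: 31 terms.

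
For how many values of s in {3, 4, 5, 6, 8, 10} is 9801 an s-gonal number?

2

s = 3: P(3, 139) = 9730 and P(3, 140) = 9870; 9801 is not s-gonal.
s = 4: P(4, 99) = 9801. ✓
s = 5: P(5, 81) = 9801. ✓
s = 6: P(6, 70) = 9730 and P(6, 71) = 10011; 9801 is not s-gonal.
s = 8: P(8, 57) = 9633 and P(8, 58) = 9976; 9801 is not s-gonal.
s = 10: P(10, 49) = 9457 and P(10, 50) = 9850; 9801 is not s-gonal.
Hits: s ∈ {4, 5} → 2.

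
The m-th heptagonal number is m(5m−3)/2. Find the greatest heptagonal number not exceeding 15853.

Solve n(5n−3)/2 ≤ 15853 for integer n.
n = 79 gives 15484 ≤ 15853, while n = 80 gives 15880 > 15853; so the answer is 15484.

15484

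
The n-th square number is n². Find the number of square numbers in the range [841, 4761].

The n-th square number is n².
Smallest index with value ≥ 841: n = 29 (giving 841).
Largest index with value ≤ 4761: n = 69 (giving 4761).
Indices 29 through 69: 41 terms.

41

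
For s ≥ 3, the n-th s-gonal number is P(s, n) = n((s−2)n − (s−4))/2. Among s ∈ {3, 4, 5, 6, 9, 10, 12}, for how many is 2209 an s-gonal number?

1

s = 3: P(3, 65) = 2145 and P(3, 66) = 2211; 2209 is not s-gonal.
s = 4: P(4, 47) = 2209. ✓
s = 5: P(5, 38) = 2147 and P(5, 39) = 2262; 2209 is not s-gonal.
s = 6: P(6, 33) = 2145 and P(6, 34) = 2278; 2209 is not s-gonal.
s = 9: P(9, 25) = 2125 and P(9, 26) = 2301; 2209 is not s-gonal.
s = 10: P(10, 23) = 2047 and P(10, 24) = 2232; 2209 is not s-gonal.
s = 12: P(12, 21) = 2121 and P(12, 22) = 2332; 2209 is not s-gonal.
Hits: s ∈ {4} → 1.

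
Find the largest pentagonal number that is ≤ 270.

247

Solve n(3n−1)/2 ≤ 270 for integer n.
n = 13 gives 247 ≤ 270, while n = 14 gives 287 > 270; so the answer is 247.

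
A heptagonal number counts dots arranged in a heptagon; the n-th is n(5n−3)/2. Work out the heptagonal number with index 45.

45·(5·45 − 3)/2 = 45·222/2 = 45·111 = 4995.

4995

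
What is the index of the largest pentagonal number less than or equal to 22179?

Solve n(3n−1)/2 ≤ 22179 for integer n.
n = 121 gives 21901 ≤ 22179, while n = 122 gives 22265 > 22179; so the answer is index 121.

121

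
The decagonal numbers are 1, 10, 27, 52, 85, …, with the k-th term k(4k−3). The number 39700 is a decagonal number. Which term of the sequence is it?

100

Set n(4n−3) = 39700, giving 4n² − 3n − 39700 = 0.
So n = (3 + 797) / 8 = 800/8 = 100.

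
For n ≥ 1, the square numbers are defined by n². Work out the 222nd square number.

The 222nd square number is n² with n = 222.
222² = 49284.

49284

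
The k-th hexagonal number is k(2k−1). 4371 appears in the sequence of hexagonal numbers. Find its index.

47

Set n(2n−1) = 4371, giving 2n² − n − 4371 = 0.
The discriminant is 1 + 8·4371 = 34969, and √34969 = 187.
So n = (1 + 187) / 4 = 188/4 = 47.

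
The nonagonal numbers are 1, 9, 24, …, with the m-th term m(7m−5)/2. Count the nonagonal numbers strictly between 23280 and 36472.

21

The n-th nonagonal number is n(7n−5)/2.
Smallest index with value > 23280: n = 82 (giving 23329).
Largest index with value < 36472: n = 102 (giving 36159).
Indices 82 through 102: 21 terms.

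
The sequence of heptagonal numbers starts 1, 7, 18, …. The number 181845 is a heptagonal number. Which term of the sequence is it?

Set n(5n−3)/2 = 181845, giving 5n² − 3n − 363690 = 0.
So n = (3 + 2697) / 10 = 2700/10 = 270.

270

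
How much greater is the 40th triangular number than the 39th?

40

Consecutive triangular numbers differ by n: T_{40} − T_{39} = 40.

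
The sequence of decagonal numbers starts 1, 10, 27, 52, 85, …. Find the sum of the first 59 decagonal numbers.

Σ i(4i−3) = 4Σi² − 3Σi over i = 1..59.
Σi = 1770 and Σi² = 70210.
4·70210 − 3·1770 = 275530.

275530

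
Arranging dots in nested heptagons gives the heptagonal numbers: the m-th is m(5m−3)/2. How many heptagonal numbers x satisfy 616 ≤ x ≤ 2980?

The n-th heptagonal number is n(5n−3)/2.
Smallest index with value ≥ 616: n = 16 (giving 616).
Largest index with value ≤ 2980: n = 34 (giving 2839).
Indices 16 through 34: 19 terms.

19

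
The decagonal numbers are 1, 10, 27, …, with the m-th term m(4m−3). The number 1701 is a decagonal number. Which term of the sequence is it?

Set n(4n−3) = 1701, giving 4n² − 3n − 1701 = 0.
The discriminant is 9 + 16·1701 = 27225, and √27225 = 165.
So n = (3 + 165) / 8 = 168/8 = 21.
Check: 21·(4·21 − 3) = 1701. ✓

21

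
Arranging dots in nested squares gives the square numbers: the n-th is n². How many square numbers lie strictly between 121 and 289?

The n-th square number is n².
Smallest index with value > 121: n = 12 (giving 144).
Largest index with value < 289: n = 16 (giving 256).
Indices 12 through 16: 5 terms.

5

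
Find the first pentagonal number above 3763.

3876

Solve n(3n−1)/2 > 3763 for integer n.
The largest n with value ≤ 3763 is 50 (since 3725 ≤ 3763 < 3876), so the first above is n = 51, value 3876.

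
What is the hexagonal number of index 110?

The 110th hexagonal number is n(2n−1) with n = 110.
110·(2·110 − 1) = 110·219 = 24090.

24090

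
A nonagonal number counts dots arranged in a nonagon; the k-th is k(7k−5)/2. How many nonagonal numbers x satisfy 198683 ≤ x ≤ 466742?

The n-th nonagonal number is n(7n−5)/2.
Smallest index with value ≥ 198683: n = 239 (giving 199326).
Largest index with value ≤ 466742: n = 365 (giving 465375).
Indices 239 through 365: 127 terms.

127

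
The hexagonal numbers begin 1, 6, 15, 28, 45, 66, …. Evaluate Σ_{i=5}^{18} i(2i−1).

3997

Σ i(2i−1) = 2Σi² − Σi over i = 5..18.
Σi = 171 − 10 = 161 and Σi² = 2109 − 30 = 2079.
2·2079 − 1·161 = 3997.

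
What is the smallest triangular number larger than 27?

Solve n(n+1)/2 > 27 for integer n.
The largest n with value ≤ 27 is 6 (since 21 ≤ 27 < 28), so the first above is n = 7, value 28.

28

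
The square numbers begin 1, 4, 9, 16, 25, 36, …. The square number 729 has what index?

27

We need n² = 729, so n = √729 = 27.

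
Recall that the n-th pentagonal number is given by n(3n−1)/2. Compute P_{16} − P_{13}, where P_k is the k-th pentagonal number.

16·(3·16 − 1)/2 = 376 and 13·(3·13 − 1)/2 = 247.
Difference: 376 − 247 = 129.

129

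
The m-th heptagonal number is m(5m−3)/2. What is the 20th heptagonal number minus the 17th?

273

20·(5·20 − 3)/2 = 970 and 17·(5·17 − 3)/2 = 697.
Difference: 970 − 697 = 273.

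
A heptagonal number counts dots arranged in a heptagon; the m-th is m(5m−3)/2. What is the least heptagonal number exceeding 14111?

14326

Solve n(5n−3)/2 > 14111 for integer n.
The largest n with value ≤ 14111 is 75 (since 13950 ≤ 14111 < 14326), so the first above is n = 76, value 14326.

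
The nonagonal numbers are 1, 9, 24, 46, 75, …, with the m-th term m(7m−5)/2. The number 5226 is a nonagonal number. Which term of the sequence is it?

Set n(7n−5)/2 = 5226, giving 7n² − 5n − 10452 = 0.
The discriminant is 25 + 56·5226 = 292681, and √292681 = 541.
So n = (5 + 541) / 14 = 546/14 = 39.

39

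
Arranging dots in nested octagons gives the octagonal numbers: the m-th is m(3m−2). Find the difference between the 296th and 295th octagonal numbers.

1771

Consecutive octagonal numbers differ by 6n − 5: here 6·296 − 5 = 1771.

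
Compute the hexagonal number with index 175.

61075

The 175th hexagonal number is n(2n−1) with n = 175.
175·(2·175 − 1) = 175·349 = 61075.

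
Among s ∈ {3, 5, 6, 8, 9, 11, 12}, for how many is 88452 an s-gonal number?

1

s = 3: P(3, 420) = 88410 and P(3, 421) = 88831; 88452 is not s-gonal.
s = 5: P(5, 243) = 88452. ✓
s = 6: P(6, 210) = 87990 and P(6, 211) = 88831; 88452 is not s-gonal.
s = 8: P(8, 172) = 88408 and P(8, 173) = 89441; 88452 is not s-gonal.
s = 9: P(9, 159) = 88086 and P(9, 160) = 89200; 88452 is not s-gonal.
s = 11: P(11, 140) = 87710 and P(11, 141) = 88971; 88452 is not s-gonal.
s = 12: P(12, 133) = 87913 and P(12, 134) = 89244; 88452 is not s-gonal.
Hits: s ∈ {5} → 1.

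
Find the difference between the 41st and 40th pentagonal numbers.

Consecutive pentagonal numbers differ by 3n − 2: here 3·41 − 2 = 121.

121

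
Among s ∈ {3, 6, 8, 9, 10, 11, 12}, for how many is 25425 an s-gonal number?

s = 3: P(3, 225) = 25425. ✓
s = 6: P(6, 113) = 25425. ✓
s = 8: P(8, 92) = 25208 and P(8, 93) = 25761; 25425 is not s-gonal.
s = 9: P(9, 85) = 25075 and P(9, 86) = 25671; 25425 is not s-gonal.
s = 10: P(10, 80) = 25360 and P(10, 81) = 26001; 25425 is not s-gonal.
s = 11: P(11, 75) = 25050 and P(11, 76) = 25726; 25425 is not s-gonal.
s = 12: P(12, 71) = 24921 and P(12, 72) = 25632; 25425 is not s-gonal.
Hits: s ∈ {3, 6} → 2.

2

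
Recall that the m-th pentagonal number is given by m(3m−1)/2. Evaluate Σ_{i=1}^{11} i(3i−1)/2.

726

Σ i(3i−1)/2 = (3Σi² − Σi) / 2 over i = 1..11.
Σi = 66 and Σi² = 506.
(3·506 − 1·66) / 2 = 1452/2 = 726.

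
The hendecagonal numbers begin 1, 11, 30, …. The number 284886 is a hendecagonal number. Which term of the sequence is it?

Set n(9n−7)/2 = 284886, giving 9n² − 7n − 569772 = 0.
So n = (7 + 4529) / 18 = 4536/18 = 252.
Check: 252·(9·252 − 7)/2 = 284886. ✓

252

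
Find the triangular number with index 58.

1711

The 58th triangular number is n(n+1)/2 with n = 58.
58·59/2 = 3422/2 = 1711.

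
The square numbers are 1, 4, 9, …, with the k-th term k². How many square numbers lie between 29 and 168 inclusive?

The n-th square number is n².
Smallest index with value ≥ 29: n = 6 (giving 36).
Largest index with value ≤ 168: n = 12 (giving 144).
Indices 6 through 12: 7 terms.

7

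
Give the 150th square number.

22500

The 150th square number is n² with n = 150.
150² = 22500.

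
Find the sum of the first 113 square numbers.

487369

Σ_{i=1}^{113} i² = 113·114·227/6 = 487369.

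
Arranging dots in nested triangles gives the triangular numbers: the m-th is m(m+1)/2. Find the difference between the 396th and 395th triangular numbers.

396

Consecutive triangular numbers differ by n: T_{396} − T_{395} = 396.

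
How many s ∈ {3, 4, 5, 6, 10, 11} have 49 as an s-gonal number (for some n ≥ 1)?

s = 3: P(3, 9) = 45 and P(3, 10) = 55; 49 is not s-gonal.
s = 4: P(4, 7) = 49. ✓
s = 5: P(5, 5) = 35 and P(5, 6) = 51; 49 is not s-gonal.
s = 6: P(6, 5) = 45 and P(6, 6) = 66; 49 is not s-gonal.
s = 10: P(10, 3) = 27 and P(10, 4) = 52; 49 is not s-gonal.
s = 11: P(11, 3) = 30 and P(11, 4) = 58; 49 is not s-gonal.
Hits: s ∈ {4} → 1.

1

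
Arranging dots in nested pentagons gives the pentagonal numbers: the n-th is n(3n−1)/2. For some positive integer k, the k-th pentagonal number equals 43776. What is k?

171

Set n(3n−1)/2 = 43776, giving 3n² − n − 87552 = 0.
The discriminant is 1 + 24·43776 = 1050625, and √1050625 = 1025.
So n = (1 + 1025) / 6 = 1026/6 = 171.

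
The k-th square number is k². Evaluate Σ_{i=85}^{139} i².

703780

Σ_{i=85}^{139} i² = 904890 − 201110 = 703780.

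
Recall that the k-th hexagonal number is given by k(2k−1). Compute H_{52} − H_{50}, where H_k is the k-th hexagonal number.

406

52·(2·52 − 1) = 5356 and 50·(2·50 − 1) = 4950.
Difference: 5356 − 4950 = 406.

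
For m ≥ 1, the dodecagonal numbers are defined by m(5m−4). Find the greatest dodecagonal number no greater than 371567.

Solve n(5n−4) ≤ 371567 for integer n.
n = 273 gives 371553 ≤ 371567, while n = 274 gives 374284 > 371567; so the answer is 371553.

371553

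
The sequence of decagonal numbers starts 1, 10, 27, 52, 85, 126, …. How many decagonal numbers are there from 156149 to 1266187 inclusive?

The n-th decagonal number is n(4n−3).
Smallest index with value ≥ 156149: n = 198 (giving 156222).
Largest index with value ≤ 1266187: n = 563 (giving 1266187).
Indices 198 through 563: 366 terms.

366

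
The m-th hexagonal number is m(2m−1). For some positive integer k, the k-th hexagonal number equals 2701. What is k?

37

Set n(2n−1) = 2701, giving 2n² − n − 2701 = 0.
So n = (1 + 147) / 4 = 148/4 = 37.
Check: 37·(2·37 − 1) = 2701. ✓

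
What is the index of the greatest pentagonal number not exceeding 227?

Solve n(3n−1)/2 ≤ 227 for integer n.
n = 12 gives 210 ≤ 227, while n = 13 gives 247 > 227; so the answer is index 12.

12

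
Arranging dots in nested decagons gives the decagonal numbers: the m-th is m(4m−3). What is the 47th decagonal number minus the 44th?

1083

47·(4·47 − 3) = 8695 and 44·(4·44 − 3) = 7612.
Difference: 8695 − 7612 = 1083.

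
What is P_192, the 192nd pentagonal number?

The 192nd pentagonal number is n(3n−1)/2 with n = 192.
192·(3·192 − 1)/2 = 192·575/2 = 55200.

55200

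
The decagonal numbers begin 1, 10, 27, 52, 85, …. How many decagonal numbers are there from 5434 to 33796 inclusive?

The n-th decagonal number is n(4n−3).
Smallest index with value ≥ 5434: n = 38 (giving 5662).
Largest index with value ≤ 33796: n = 92 (giving 33580).
Indices 38 through 92: 55 terms.

55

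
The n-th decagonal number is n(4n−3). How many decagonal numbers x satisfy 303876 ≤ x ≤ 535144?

The n-th decagonal number is n(4n−3).
Smallest index with value ≥ 303876: n = 276 (giving 303876).
Largest index with value ≤ 535144: n = 366 (giving 534726).
Indices 276 through 366: 91 terms.

91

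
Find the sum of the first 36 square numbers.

Σ_{i=1}^{36} i² = 36·37·73/6 = 16206.

16206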